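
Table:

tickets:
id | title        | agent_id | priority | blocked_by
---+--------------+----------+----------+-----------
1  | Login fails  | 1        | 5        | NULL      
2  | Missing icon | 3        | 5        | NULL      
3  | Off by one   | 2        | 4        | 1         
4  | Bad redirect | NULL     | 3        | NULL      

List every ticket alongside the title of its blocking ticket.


This is a self-join: tickets is joined to a second copy of itself, matching each row's blocked_by to another row's id. Use LEFT JOIN so rows with blocked_by=NULL are kept.
  - ticket 1 (Login fails): blocked_by=NULL -> NULL
  - ticket 2 (Missing icon): blocked_by=NULL -> NULL
  - ticket 3 (Off by one): blocked_by=1 -> Login fails
  - ticket 4 (Bad redirect): blocked_by=NULL -> NULL

SQL:
SELECT a.title AS item, b.title AS blocked_by
FROM tickets a
LEFT JOIN tickets b ON a.blocked_by = b.id

Result:
item         | blocked_by 
-------------+------------
Login fails  | NULL       
Missing icon | NULL       
Off by one   | Login fails
Bad redirect | NULL       


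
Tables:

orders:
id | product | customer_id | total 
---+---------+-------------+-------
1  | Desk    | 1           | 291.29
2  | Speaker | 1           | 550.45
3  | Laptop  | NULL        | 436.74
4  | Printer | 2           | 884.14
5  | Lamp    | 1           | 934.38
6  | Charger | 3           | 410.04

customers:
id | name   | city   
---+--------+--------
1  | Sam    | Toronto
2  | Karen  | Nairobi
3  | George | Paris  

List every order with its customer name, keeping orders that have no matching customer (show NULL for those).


LEFT JOIN keeps every row from orders (the left table); where customer_id has no match in customers, the customer columns become NULL. Walk through each order:
  - order 1 (Desk): customer_id=1 -> matches Sam
  - order 2 (Speaker): customer_id=1 -> matches Sam
  - order 3 (Laptop): customer_id=NULL, no match -> kept with NULL
  - order 4 (Printer): customer_id=2 -> matches Karen
  - order 5 (Lamp): customer_id=1 -> matches Sam
  - order 6 (Charger): customer_id=3 -> matches George
All 6 rows appear; 1 has NULL customer.

SQL:
SELECT a.product, b.name AS customer
FROM orders a
LEFT JOIN customers b ON a.customer_id = b.id

Result:
product | customer
--------+---------
Desk    | Sam     
Speaker | Sam     
Laptop  | NULL    
Printer | Karen   
Lamp    | Sam     
Charger | George  


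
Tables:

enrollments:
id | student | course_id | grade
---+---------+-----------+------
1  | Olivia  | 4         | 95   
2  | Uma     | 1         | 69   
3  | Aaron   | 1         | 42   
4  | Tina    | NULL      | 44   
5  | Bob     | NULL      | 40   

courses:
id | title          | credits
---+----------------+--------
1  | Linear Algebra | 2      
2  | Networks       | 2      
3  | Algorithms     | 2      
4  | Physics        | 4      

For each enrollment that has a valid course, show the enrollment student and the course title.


INNER JOIN keeps only enrollments rows whose course_id matches an id in courses. Walk through each enrollment:
  - enrollment 1 (Olivia): course_id=4 -> matches Physics
  - enrollment 2 (Uma): course_id=1 -> matches Linear Algebra
  - enrollment 3 (Aaron): course_id=1 -> matches Linear Algebra
  - enrollment 4 (Tina): course_id=NULL, no match -> dropped
  - enrollment 5 (Bob): course_id=NULL, no match -> dropped
So 2 of 5 rows are dropped.

SQL:
SELECT a.student, b.title AS course
FROM enrollments a
INNER JOIN courses b ON a.course_id = b.id

Result:
student | course        
--------+---------------
Olivia  | Physics       
Uma     | Linear Algebra
Aaron   | Linear Algebra


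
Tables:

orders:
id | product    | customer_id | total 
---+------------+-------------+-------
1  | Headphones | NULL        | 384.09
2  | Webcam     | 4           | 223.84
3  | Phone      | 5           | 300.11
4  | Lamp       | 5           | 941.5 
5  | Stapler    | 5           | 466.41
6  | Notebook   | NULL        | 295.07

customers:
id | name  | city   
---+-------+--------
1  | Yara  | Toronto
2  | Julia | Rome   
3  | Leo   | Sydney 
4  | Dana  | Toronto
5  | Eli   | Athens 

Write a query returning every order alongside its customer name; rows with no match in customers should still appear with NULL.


LEFT JOIN keeps every row from orders (the left table); where customer_id has no match in customers, the customer columns become NULL. Walk through each order:
  - order 1 (Headphones): customer_id=NULL, no match -> kept with NULL
  - order 2 (Webcam): customer_id=4 -> matches Dana
  - order 3 (Phone): customer_id=5 -> matches Eli
  - order 4 (Lamp): customer_id=5 -> matches Eli
  - order 5 (Stapler): customer_id=5 -> matches Eli
  - order 6 (Notebook): customer_id=NULL, no match -> kept with NULL
All 6 rows appear; 2 have NULL customer.

SQL:
SELECT a.product, b.name AS customer
FROM orders a
LEFT JOIN customers b ON a.customer_id = b.id

Result:
product    | customer
-----------+---------
Headphones | NULL    
Webcam     | Dana    
Phone      | Eli     
Lamp       | Eli     
Stapler    | Eli     
Notebook   | NULL    


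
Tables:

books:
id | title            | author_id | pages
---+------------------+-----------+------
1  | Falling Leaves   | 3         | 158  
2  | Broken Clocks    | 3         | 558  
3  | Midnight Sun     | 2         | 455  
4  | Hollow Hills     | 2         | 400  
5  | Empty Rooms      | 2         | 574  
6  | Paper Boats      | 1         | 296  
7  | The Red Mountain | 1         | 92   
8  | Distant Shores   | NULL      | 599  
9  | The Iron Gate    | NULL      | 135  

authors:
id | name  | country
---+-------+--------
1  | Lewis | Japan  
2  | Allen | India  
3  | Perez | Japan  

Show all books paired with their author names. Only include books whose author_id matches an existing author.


INNER JOIN keeps only books rows whose author_id matches an id in authors. Walk through each book:
  - book 1 (Falling Leaves): author_id=3 -> matches Perez
  - book 2 (Broken Clocks): author_id=3 -> matches Perez
  - book 3 (Midnight Sun): author_id=2 -> matches Allen
  - book 4 (Hollow Hills): author_id=2 -> matches Allen
  - book 5 (Empty Rooms): author_id=2 -> matches Allen
  - book 6 (Paper Boats): author_id=1 -> matches Lewis
  - book 7 (The Red Mountain): author_id=1 -> matches Lewis
  - book 8 (Distant Shores): author_id=NULL, no match -> dropped
  - book 9 (The Iron Gate): author_id=NULL, no match -> dropped
So 2 of 9 rows are dropped.

SQL:
SELECT a.title, b.name AS author
FROM books a
INNER JOIN authors b ON a.author_id = b.id

Result:
title            | author
-----------------+-------
Falling Leaves   | Perez 
Broken Clocks    | Perez 
Midnight Sun     | Allen 
Hollow Hills     | Allen 
Empty Rooms      | Allen 
Paper Boats      | Lewis 
The Red Mountain | Lewis 


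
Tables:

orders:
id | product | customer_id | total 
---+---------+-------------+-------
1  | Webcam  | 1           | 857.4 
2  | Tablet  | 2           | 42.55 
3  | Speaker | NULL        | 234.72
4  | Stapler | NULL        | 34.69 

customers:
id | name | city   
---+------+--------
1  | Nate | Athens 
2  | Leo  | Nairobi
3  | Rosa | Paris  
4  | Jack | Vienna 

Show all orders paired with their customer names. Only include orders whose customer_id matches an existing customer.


INNER JOIN keeps only orders rows whose customer_id matches an id in customers. Walk through each order:
  - order 1 (Webcam): customer_id=1 -> matches Nate
  - order 2 (Tablet): customer_id=2 -> matches Leo
  - order 3 (Speaker): customer_id=NULL, no match -> dropped
  - order 4 (Stapler): customer_id=NULL, no match -> dropped
So 2 of 4 rows are dropped.

SQL:
SELECT a.product, b.name AS customer
FROM orders a
INNER JOIN customers b ON a.customer_id = b.id

Result:
product | customer
--------+---------
Webcam  | Nate    
Tablet  | Leo     


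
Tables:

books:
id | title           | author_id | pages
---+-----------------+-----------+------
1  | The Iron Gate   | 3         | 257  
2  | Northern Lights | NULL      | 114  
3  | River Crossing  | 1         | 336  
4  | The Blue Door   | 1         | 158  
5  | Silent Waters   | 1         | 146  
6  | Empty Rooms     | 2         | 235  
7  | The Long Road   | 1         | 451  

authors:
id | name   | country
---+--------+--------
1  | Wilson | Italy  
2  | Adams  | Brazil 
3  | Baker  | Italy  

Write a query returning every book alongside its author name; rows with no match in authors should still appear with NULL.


LEFT JOIN keeps every row from books (the left table); where author_id has no match in authors, the author columns become NULL. Walk through each book:
  - book 1 (The Iron Gate): author_id=3 -> matches Baker
  - book 2 (Northern Lights): author_id=NULL, no match -> kept with NULL
  - book 3 (River Crossing): author_id=1 -> matches Wilson
  - book 4 (The Blue Door): author_id=1 -> matches Wilson
  - book 5 (Silent Waters): author_id=1 -> matches Wilson
  - book 6 (Empty Rooms): author_id=2 -> matches Adams
  - book 7 (The Long Road): author_id=1 -> matches Wilson
All 7 rows appear; 1 has NULL author.

SQL:
SELECT a.title, b.name AS author
FROM books a
LEFT JOIN authors b ON a.author_id = b.id

Result:
title           | author
----------------+-------
The Iron Gate   | Baker 
Northern Lights | NULL  
River Crossing  | Wilson
The Blue Door   | Wilson
Silent Waters   | Wilson
Empty Rooms     | Adams 
The Long Road   | Wilson


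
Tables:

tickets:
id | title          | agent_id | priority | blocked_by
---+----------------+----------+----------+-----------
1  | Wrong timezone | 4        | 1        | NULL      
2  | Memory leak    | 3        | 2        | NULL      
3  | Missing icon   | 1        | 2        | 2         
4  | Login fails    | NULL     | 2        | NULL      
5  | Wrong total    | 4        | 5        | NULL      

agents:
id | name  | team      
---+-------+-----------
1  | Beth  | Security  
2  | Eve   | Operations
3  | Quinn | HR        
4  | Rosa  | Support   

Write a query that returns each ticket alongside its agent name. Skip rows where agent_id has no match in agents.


INNER JOIN keeps only tickets rows whose agent_id matches an id in agents. Walk through each ticket:
  - ticket 1 (Wrong timezone): agent_id=4 -> matches Rosa
  - ticket 2 (Memory leak): agent_id=3 -> matches Quinn
  - ticket 3 (Missing icon): agent_id=1 -> matches Beth
  - ticket 4 (Login fails): agent_id=NULL, no match -> dropped
  - ticket 5 (Wrong total): agent_id=4 -> matches Rosa
So 1 of 5 rows is dropped.

SQL:
SELECT a.title, b.name AS agent
FROM tickets a
INNER JOIN agents b ON a.agent_id = b.id

Result:
title          | agent
---------------+------
Wrong timezone | Rosa 
Memory leak    | Quinn
Missing icon   | Beth 
Wrong total    | Rosa 


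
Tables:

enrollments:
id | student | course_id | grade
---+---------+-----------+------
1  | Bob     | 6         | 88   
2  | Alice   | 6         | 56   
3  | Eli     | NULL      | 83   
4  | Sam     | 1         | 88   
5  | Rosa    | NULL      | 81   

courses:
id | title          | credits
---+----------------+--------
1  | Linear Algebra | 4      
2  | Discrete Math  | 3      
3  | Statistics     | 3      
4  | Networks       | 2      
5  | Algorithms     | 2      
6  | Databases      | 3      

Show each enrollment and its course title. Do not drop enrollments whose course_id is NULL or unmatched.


LEFT JOIN keeps every row from enrollments (the left table); where course_id has no match in courses, the course columns become NULL. Walk through each enrollment:
  - enrollment 1 (Bob): course_id=6 -> matches Databases
  - enrollment 2 (Alice): course_id=6 -> matches Databases
  - enrollment 3 (Eli): course_id=NULL, no match -> kept with NULL
  - enrollment 4 (Sam): course_id=1 -> matches Linear Algebra
  - enrollment 5 (Rosa): course_id=NULL, no match -> kept with NULL
All 5 rows appear; 2 have NULL course.

SQL:
SELECT a.student, b.title AS course
FROM enrollments a
LEFT JOIN courses b ON a.course_id = b.id

Result:
student | course        
--------+---------------
Bob     | Databases     
Alice   | Databases     
Eli     | NULL          
Sam     | Linear Algebra
Rosa    | NULL          


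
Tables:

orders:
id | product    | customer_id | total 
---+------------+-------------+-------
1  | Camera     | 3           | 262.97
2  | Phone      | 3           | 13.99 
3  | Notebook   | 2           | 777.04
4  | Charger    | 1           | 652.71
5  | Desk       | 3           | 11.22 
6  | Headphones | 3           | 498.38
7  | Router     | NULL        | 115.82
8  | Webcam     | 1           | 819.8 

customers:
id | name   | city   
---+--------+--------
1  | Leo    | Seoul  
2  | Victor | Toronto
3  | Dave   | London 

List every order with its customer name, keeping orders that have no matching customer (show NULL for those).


LEFT JOIN keeps every row from orders (the left table); where customer_id has no match in customers, the customer columns become NULL. Walk through each order:
  - order 1 (Camera): customer_id=3 -> matches Dave
  - order 2 (Phone): customer_id=3 -> matches Dave
  - order 3 (Notebook): customer_id=2 -> matches Victor
  - order 4 (Charger): customer_id=1 -> matches Leo
  - order 5 (Desk): customer_id=3 -> matches Dave
  - order 6 (Headphones): customer_id=3 -> matches Dave
  - order 7 (Router): customer_id=NULL, no match -> kept with NULL
  - order 8 (Webcam): customer_id=1 -> matches Leo
All 8 rows appear; 1 has NULL customer.

SQL:
SELECT a.product, b.name AS customer
FROM orders a
LEFT JOIN customers b ON a.customer_id = b.id

Result:
product    | customer
-----------+---------
Camera     | Dave    
Phone      | Dave    
Notebook   | Victor  
Charger    | Leo     
Desk       | Dave    
Headphones | Dave    
Router     | NULL    
Webcam     | Leo     


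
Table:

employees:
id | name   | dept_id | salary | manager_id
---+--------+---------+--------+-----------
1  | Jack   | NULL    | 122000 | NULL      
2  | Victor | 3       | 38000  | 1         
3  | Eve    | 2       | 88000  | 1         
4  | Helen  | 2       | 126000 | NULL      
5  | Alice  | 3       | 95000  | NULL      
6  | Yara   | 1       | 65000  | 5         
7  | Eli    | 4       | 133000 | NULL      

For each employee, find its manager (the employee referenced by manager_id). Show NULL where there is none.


This is a self-join: employees is joined to a second copy of itself, matching each row's manager_id to another row's id. Use LEFT JOIN so rows with manager_id=NULL are kept.
  - employee 1 (Jack): manager_id=NULL -> NULL
  - employee 2 (Victor): manager_id=1 -> Jack
  - employee 3 (Eve): manager_id=1 -> Jack
  - employee 4 (Helen): manager_id=NULL -> NULL
  - employee 5 (Alice): manager_id=NULL -> NULL
  - employee 6 (Yara): manager_id=5 -> Alice
  - employee 7 (Eli): manager_id=NULL -> NULL

SQL:
SELECT a.name AS item, b.name AS manager
FROM employees a
LEFT JOIN employees b ON a.manager_id = b.id

Result:
item   | manager
-------+--------
Jack   | NULL   
Victor | Jack   
Eve    | Jack   
Helen  | NULL   
Alice  | NULL   
Yara   | Alice  
Eli    | NULL   


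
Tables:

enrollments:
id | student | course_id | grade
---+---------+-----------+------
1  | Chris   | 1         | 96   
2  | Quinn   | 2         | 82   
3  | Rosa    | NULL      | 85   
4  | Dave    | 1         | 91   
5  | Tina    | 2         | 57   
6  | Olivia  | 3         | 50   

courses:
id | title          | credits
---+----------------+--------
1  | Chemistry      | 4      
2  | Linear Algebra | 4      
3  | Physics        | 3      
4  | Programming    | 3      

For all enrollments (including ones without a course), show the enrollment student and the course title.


LEFT JOIN keeps every row from enrollments (the left table); where course_id has no match in courses, the course columns become NULL. Walk through each enrollment:
  - enrollment 1 (Chris): course_id=1 -> matches Chemistry
  - enrollment 2 (Quinn): course_id=2 -> matches Linear Algebra
  - enrollment 3 (Rosa): course_id=NULL, no match -> kept with NULL
  - enrollment 4 (Dave): course_id=1 -> matches Chemistry
  - enrollment 5 (Tina): course_id=2 -> matches Linear Algebra
  - enrollment 6 (Olivia): course_id=3 -> matches Physics
All 6 rows appear; 1 has NULL course.

SQL:
SELECT a.student, b.title AS course
FROM enrollments a
LEFT JOIN courses b ON a.course_id = b.id

Result:
student | course        
--------+---------------
Chris   | Chemistry     
Quinn   | Linear Algebra
Rosa    | NULL          
Dave    | Chemistry     
Tina    | Linear Algebra
Olivia  | Physics       


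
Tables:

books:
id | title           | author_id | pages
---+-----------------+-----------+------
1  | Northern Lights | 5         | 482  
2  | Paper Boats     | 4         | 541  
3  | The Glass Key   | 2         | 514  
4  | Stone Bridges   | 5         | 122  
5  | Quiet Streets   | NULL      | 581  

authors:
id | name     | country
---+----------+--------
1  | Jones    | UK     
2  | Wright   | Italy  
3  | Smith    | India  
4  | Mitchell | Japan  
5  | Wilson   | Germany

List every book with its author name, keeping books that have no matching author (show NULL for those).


LEFT JOIN keeps every row from books (the left table); where author_id has no match in authors, the author columns become NULL. Walk through each book:
  - book 1 (Northern Lights): author_id=5 -> matches Wilson
  - book 2 (Paper Boats): author_id=4 -> matches Mitchell
  - book 3 (The Glass Key): author_id=2 -> matches Wright
  - book 4 (Stone Bridges): author_id=5 -> matches Wilson
  - book 5 (Quiet Streets): author_id=NULL, no match -> kept with NULL
All 5 rows appear; 1 has NULL author.

SQL:
SELECT a.title, b.name AS author
FROM books a
LEFT JOIN authors b ON a.author_id = b.id

Result:
title           | author  
----------------+---------
Northern Lights | Wilson  
Paper Boats     | Mitchell
The Glass Key   | Wright  
Stone Bridges   | Wilson  
Quiet Streets   | NULL    


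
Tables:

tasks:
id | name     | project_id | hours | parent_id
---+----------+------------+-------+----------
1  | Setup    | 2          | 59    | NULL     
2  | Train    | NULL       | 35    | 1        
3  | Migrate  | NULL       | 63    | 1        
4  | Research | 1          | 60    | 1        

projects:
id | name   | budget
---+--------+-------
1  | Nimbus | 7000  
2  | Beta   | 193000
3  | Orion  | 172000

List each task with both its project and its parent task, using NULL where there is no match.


Two LEFT JOINs from the same base table tasks: one to projects via project_id, one to tasks itself via parent_id. Both are LEFT so every task is preserved.
Match against projects:
  - task 1 (Setup): project_id=2 -> matches Beta
  - task 2 (Train): project_id=NULL, no match -> kept with NULL
  - task 3 (Migrate): project_id=NULL, no match -> kept with NULL
  - task 4 (Research): project_id=1 -> matches Nimbus
Match against tasks (self):
  - task 1 (Setup): parent_id=NULL -> NULL
  - task 2 (Train): parent_id=1 -> Setup
  - task 3 (Migrate): parent_id=1 -> Setup
  - task 4 (Research): parent_id=1 -> Setup

SQL:
SELECT a.name, b.name AS project, c.name AS parent
FROM tasks a
LEFT JOIN projects b ON a.project_id = b.id
LEFT JOIN tasks c ON a.parent_id = c.id

Result:
name     | project | parent
---------+---------+-------
Setup    | Beta    | NULL  
Train    | NULL    | Setup 
Migrate  | NULL    | Setup 
Research | Nimbus  | Setup 


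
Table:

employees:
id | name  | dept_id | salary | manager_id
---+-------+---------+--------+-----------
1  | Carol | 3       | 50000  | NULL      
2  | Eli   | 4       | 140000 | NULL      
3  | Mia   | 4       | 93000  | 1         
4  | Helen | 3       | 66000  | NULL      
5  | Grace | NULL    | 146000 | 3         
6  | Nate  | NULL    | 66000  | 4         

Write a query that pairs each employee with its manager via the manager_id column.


This is a self-join: employees is joined to a second copy of itself, matching each row's manager_id to another row's id. Use LEFT JOIN so rows with manager_id=NULL are kept.
  - employee 1 (Carol): manager_id=NULL -> NULL
  - employee 2 (Eli): manager_id=NULL -> NULL
  - employee 3 (Mia): manager_id=1 -> Carol
  - employee 4 (Helen): manager_id=NULL -> NULL
  - employee 5 (Grace): manager_id=3 -> Mia
  - employee 6 (Nate): manager_id=4 -> Helen

SQL:
SELECT a.name AS item, b.name AS manager
FROM employees a
LEFT JOIN employees b ON a.manager_id = b.id

Result:
item  | manager
------+--------
Carol | NULL   
Eli   | NULL   
Mia   | Carol  
Helen | NULL   
Grace | Mia    
Nate  | Helen  


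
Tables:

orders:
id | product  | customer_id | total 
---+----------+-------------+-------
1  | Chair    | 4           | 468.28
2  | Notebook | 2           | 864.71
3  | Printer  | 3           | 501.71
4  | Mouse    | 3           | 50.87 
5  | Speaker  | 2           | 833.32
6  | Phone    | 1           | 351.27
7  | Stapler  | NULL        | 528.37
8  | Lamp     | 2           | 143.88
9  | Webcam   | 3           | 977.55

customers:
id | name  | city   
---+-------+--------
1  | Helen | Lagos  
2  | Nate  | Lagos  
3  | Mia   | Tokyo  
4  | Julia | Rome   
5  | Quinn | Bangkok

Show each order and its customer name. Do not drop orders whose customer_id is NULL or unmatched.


LEFT JOIN keeps every row from orders (the left table); where customer_id has no match in customers, the customer columns become NULL. Walk through each order:
  - order 1 (Chair): customer_id=4 -> matches Julia
  - order 2 (Notebook): customer_id=2 -> matches Nate
  - order 3 (Printer): customer_id=3 -> matches Mia
  - order 4 (Mouse): customer_id=3 -> matches Mia
  - order 5 (Speaker): customer_id=2 -> matches Nate
  - order 6 (Phone): customer_id=1 -> matches Helen
  - order 7 (Stapler): customer_id=NULL, no match -> kept with NULL
  - order 8 (Lamp): customer_id=2 -> matches Nate
  - order 9 (Webcam): customer_id=3 -> matches Mia
All 9 rows appear; 1 has NULL customer.

SQL:
SELECT a.product, b.name AS customer
FROM orders a
LEFT JOIN customers b ON a.customer_id = b.id

Result:
product  | customer
---------+---------
Chair    | Julia   
Notebook | Nate    
Printer  | Mia     
Mouse    | Mia     
Speaker  | Nate    
Phone    | Helen   
Stapler  | NULL    
Lamp     | Nate    
Webcam   | Mia     


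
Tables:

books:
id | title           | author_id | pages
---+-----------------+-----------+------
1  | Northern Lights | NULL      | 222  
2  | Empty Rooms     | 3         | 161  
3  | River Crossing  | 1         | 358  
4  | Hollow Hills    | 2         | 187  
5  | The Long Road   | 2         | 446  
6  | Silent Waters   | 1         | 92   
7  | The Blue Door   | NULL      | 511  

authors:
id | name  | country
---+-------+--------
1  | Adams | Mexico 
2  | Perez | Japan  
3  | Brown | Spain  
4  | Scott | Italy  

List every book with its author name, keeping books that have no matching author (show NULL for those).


LEFT JOIN keeps every row from books (the left table); where author_id has no match in authors, the author columns become NULL. Walk through each book:
  - book 1 (Northern Lights): author_id=NULL, no match -> kept with NULL
  - book 2 (Empty Rooms): author_id=3 -> matches Brown
  - book 3 (River Crossing): author_id=1 -> matches Adams
  - book 4 (Hollow Hills): author_id=2 -> matches Perez
  - book 5 (The Long Road): author_id=2 -> matches Perez
  - book 6 (Silent Waters): author_id=1 -> matches Adams
  - book 7 (The Blue Door): author_id=NULL, no match -> kept with NULL
All 7 rows appear; 2 have NULL author.

SQL:
SELECT a.title, b.name AS author
FROM books a
LEFT JOIN authors b ON a.author_id = b.id

Result:
title           | author
----------------+-------
Northern Lights | NULL  
Empty Rooms     | Brown 
River Crossing  | Adams 
Hollow Hills    | Perez 
The Long Road   | Perez 
Silent Waters   | Adams 
The Blue Door   | NULL  


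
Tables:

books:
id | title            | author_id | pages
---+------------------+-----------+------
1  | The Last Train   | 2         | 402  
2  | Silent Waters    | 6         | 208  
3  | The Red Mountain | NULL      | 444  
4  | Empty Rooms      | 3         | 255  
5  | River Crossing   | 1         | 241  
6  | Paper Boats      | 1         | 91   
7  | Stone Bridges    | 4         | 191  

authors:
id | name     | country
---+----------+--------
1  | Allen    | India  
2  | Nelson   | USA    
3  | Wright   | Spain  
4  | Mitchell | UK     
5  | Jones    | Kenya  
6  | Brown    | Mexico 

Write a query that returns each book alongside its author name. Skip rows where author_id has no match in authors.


INNER JOIN keeps only books rows whose author_id matches an id in authors. Walk through each book:
  - book 1 (The Last Train): author_id=2 -> matches Nelson
  - book 2 (Silent Waters): author_id=6 -> matches Brown
  - book 3 (The Red Mountain): author_id=NULL, no match -> dropped
  - book 4 (Empty Rooms): author_id=3 -> matches Wright
  - book 5 (River Crossing): author_id=1 -> matches Allen
  - book 6 (Paper Boats): author_id=1 -> matches Allen
  - book 7 (Stone Bridges): author_id=4 -> matches Mitchell
So 1 of 7 rows is dropped.

SQL:
SELECT a.title, b.name AS author
FROM books a
INNER JOIN authors b ON a.author_id = b.id

Result:
title          | author  
---------------+---------
The Last Train | Nelson  
Silent Waters  | Brown   
Empty Rooms    | Wright  
River Crossing | Allen   
Paper Boats    | Allen   
Stone Bridges  | Mitchell


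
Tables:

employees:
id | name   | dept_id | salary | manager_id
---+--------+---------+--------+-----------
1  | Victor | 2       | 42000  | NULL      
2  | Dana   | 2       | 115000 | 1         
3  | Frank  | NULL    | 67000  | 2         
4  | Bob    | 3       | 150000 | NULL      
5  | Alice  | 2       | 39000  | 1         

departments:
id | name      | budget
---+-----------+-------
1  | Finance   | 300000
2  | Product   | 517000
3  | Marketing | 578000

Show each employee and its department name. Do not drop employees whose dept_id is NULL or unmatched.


LEFT JOIN keeps every row from employees (the left table); where dept_id has no match in departments, the department columns become NULL. Walk through each employee:
  - employee 1 (Victor): dept_id=2 -> matches Product
  - employee 2 (Dana): dept_id=2 -> matches Product
  - employee 3 (Frank): dept_id=NULL, no match -> kept with NULL
  - employee 4 (Bob): dept_id=3 -> matches Marketing
  - employee 5 (Alice): dept_id=2 -> matches Product
All 5 rows appear; 1 has NULL department.

SQL:
SELECT a.name, b.name AS department
FROM employees a
LEFT JOIN departments b ON a.dept_id = b.id

Result:
name   | department
-------+-----------
Victor | Product   
Dana   | Product   
Frank  | NULL      
Bob    | Marketing 
Alice  | Product   


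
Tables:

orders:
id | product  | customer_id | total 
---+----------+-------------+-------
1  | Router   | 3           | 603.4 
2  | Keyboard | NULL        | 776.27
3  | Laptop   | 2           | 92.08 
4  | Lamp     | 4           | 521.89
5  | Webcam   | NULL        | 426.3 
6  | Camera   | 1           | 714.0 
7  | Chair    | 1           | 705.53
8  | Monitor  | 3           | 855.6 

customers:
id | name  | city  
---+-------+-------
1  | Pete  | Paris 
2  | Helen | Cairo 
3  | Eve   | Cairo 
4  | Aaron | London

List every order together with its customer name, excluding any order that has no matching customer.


INNER JOIN keeps only orders rows whose customer_id matches an id in customers. Walk through each order:
  - order 1 (Router): customer_id=3 -> matches Eve
  - order 2 (Keyboard): customer_id=NULL, no match -> dropped
  - order 3 (Laptop): customer_id=2 -> matches Helen
  - order 4 (Lamp): customer_id=4 -> matches Aaron
  - order 5 (Webcam): customer_id=NULL, no match -> dropped
  - order 6 (Camera): customer_id=1 -> matches Pete
  - order 7 (Chair): customer_id=1 -> matches Pete
  - order 8 (Monitor): customer_id=3 -> matches Eve
So 2 of 8 rows are dropped.

SQL:
SELECT a.product, b.name AS customer
FROM orders a
INNER JOIN customers b ON a.customer_id = b.id

Result:
product | customer
--------+---------
Router  | Eve     
Laptop  | Helen   
Lamp    | Aaron   
Camera  | Pete    
Chair   | Pete    
Monitor | Eve     


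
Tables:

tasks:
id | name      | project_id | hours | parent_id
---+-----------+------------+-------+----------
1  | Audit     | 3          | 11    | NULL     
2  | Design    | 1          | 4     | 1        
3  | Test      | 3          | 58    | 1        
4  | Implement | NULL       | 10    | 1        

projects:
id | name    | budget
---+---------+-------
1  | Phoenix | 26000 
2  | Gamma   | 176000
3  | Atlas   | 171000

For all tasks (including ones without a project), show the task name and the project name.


LEFT JOIN keeps every row from tasks (the left table); where project_id has no match in projects, the project columns become NULL. Walk through each task:
  - task 1 (Audit): project_id=3 -> matches Atlas
  - task 2 (Design): project_id=1 -> matches Phoenix
  - task 3 (Test): project_id=3 -> matches Atlas
  - task 4 (Implement): project_id=NULL, no match -> kept with NULL
All 4 rows appear; 1 has NULL project.

SQL:
SELECT a.name, b.name AS project
FROM tasks a
LEFT JOIN projects b ON a.project_id = b.id

Result:
name      | project
----------+--------
Audit     | Atlas  
Design    | Phoenix
Test      | Atlas  
Implement | NULL   


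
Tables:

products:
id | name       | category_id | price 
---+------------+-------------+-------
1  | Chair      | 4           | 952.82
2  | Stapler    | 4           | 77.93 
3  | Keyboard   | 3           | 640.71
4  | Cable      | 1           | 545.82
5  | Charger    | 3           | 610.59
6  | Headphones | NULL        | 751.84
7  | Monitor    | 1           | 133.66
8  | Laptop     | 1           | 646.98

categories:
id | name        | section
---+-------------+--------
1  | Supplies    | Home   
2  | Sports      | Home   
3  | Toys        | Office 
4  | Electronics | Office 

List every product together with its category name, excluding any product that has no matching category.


INNER JOIN keeps only products rows whose category_id matches an id in categories. Walk through each product:
  - product 1 (Chair): category_id=4 -> matches Electronics
  - product 2 (Stapler): category_id=4 -> matches Electronics
  - product 3 (Keyboard): category_id=3 -> matches Toys
  - product 4 (Cable): category_id=1 -> matches Supplies
  - product 5 (Charger): category_id=3 -> matches Toys
  - product 6 (Headphones): category_id=NULL, no match -> dropped
  - product 7 (Monitor): category_id=1 -> matches Supplies
  - product 8 (Laptop): category_id=1 -> matches Supplies
So 1 of 8 rows is dropped.

SQL:
SELECT a.name, b.name AS category
FROM products a
INNER JOIN categories b ON a.category_id = b.id

Result:
name     | category   
---------+------------
Chair    | Electronics
Stapler  | Electronics
Keyboard | Toys       
Cable    | Supplies   
Charger  | Toys       
Monitor  | Supplies   
Laptop   | Supplies   


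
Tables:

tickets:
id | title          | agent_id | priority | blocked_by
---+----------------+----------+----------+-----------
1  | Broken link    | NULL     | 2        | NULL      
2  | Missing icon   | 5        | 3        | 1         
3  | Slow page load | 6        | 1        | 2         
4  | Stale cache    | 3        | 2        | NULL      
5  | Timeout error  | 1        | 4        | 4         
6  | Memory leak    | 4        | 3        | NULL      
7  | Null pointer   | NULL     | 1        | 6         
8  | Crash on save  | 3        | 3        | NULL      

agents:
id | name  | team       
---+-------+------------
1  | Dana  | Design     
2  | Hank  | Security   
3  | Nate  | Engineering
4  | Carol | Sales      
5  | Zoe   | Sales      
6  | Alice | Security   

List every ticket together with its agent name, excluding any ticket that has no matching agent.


INNER JOIN keeps only tickets rows whose agent_id matches an id in agents. Walk through each ticket:
  - ticket 1 (Broken link): agent_id=NULL, no match -> dropped
  - ticket 2 (Missing icon): agent_id=5 -> matches Zoe
  - ticket 3 (Slow page load): agent_id=6 -> matches Alice
  - ticket 4 (Stale cache): agent_id=3 -> matches Nate
  - ticket 5 (Timeout error): agent_id=1 -> matches Dana
  - ticket 6 (Memory leak): agent_id=4 -> matches Carol
  - ticket 7 (Null pointer): agent_id=NULL, no match -> dropped
  - ticket 8 (Crash on save): agent_id=3 -> matches Nate
So 2 of 8 rows are dropped.

SQL:
SELECT a.title, b.name AS agent
FROM tickets a
INNER JOIN agents b ON a.agent_id = b.id

Result:
title          | agent
---------------+------
Missing icon   | Zoe  
Slow page load | Alice
Stale cache    | Nate 
Timeout error  | Dana 
Memory leak    | Carol
Crash on save  | Nate 


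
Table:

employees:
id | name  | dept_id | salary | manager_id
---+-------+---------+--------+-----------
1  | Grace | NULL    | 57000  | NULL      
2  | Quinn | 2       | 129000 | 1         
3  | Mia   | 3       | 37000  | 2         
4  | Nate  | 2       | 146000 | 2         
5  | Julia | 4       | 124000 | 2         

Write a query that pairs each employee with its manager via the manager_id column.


This is a self-join: employees is joined to a second copy of itself, matching each row's manager_id to another row's id. Use LEFT JOIN so rows with manager_id=NULL are kept.
  - employee 1 (Grace): manager_id=NULL -> NULL
  - employee 2 (Quinn): manager_id=1 -> Grace
  - employee 3 (Mia): manager_id=2 -> Quinn
  - employee 4 (Nate): manager_id=2 -> Quinn
  - employee 5 (Julia): manager_id=2 -> Quinn

SQL:
SELECT a.name AS item, b.name AS manager
FROM employees a
LEFT JOIN employees b ON a.manager_id = b.id

Result:
item  | manager
------+--------
Grace | NULL   
Quinn | Grace  
Mia   | Quinn  
Nate  | Quinn  
Julia | Quinn  


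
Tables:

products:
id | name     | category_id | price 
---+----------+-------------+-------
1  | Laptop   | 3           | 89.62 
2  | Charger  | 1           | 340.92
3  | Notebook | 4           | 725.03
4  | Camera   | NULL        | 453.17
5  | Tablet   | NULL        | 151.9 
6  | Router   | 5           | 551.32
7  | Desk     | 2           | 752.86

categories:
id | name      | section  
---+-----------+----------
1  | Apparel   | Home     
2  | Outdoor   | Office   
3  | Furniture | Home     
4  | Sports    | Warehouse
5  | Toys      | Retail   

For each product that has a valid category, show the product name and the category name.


INNER JOIN keeps only products rows whose category_id matches an id in categories. Walk through each product:
  - product 1 (Laptop): category_id=3 -> matches Furniture
  - product 2 (Charger): category_id=1 -> matches Apparel
  - product 3 (Notebook): category_id=4 -> matches Sports
  - product 4 (Camera): category_id=NULL, no match -> dropped
  - product 5 (Tablet): category_id=NULL, no match -> dropped
  - product 6 (Router): category_id=5 -> matches Toys
  - product 7 (Desk): category_id=2 -> matches Outdoor
So 2 of 7 rows are dropped.

SQL:
SELECT a.name, b.name AS category
FROM products a
INNER JOIN categories b ON a.category_id = b.id

Result:
name     | category 
---------+----------
Laptop   | Furniture
Charger  | Apparel  
Notebook | Sports   
Router   | Toys     
Desk     | Outdoor  


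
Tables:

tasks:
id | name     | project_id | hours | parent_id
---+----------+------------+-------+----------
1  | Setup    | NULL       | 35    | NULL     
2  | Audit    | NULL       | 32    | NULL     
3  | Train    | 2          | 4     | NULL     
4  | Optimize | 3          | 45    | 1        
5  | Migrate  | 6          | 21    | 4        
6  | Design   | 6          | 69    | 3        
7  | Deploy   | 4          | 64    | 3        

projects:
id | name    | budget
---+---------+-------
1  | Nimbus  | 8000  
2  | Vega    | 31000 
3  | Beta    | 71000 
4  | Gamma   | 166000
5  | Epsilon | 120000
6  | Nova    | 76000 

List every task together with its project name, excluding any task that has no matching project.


INNER JOIN keeps only tasks rows whose project_id matches an id in projects. Walk through each task:
  - task 1 (Setup): project_id=NULL, no match -> dropped
  - task 2 (Audit): project_id=NULL, no match -> dropped
  - task 3 (Train): project_id=2 -> matches Vega
  - task 4 (Optimize): project_id=3 -> matches Beta
  - task 5 (Migrate): project_id=6 -> matches Nova
  - task 6 (Design): project_id=6 -> matches Nova
  - task 7 (Deploy): project_id=4 -> matches Gamma
So 2 of 7 rows are dropped.

SQL:
SELECT a.name, b.name AS project
FROM tasks a
INNER JOIN projects b ON a.project_id = b.id

Result:
name     | project
---------+--------
Train    | Vega   
Optimize | Beta   
Migrate  | Nova   
Design   | Nova   
Deploy   | Gamma  


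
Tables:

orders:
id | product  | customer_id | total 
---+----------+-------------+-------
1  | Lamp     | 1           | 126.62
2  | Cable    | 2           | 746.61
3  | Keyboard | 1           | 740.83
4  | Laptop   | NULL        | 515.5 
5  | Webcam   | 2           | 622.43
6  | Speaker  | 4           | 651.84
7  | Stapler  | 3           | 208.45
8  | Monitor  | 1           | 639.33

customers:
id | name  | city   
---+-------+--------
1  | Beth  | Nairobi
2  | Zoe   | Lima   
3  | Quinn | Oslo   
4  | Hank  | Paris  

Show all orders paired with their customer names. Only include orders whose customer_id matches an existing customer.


INNER JOIN keeps only orders rows whose customer_id matches an id in customers. Walk through each order:
  - order 1 (Lamp): customer_id=1 -> matches Beth
  - order 2 (Cable): customer_id=2 -> matches Zoe
  - order 3 (Keyboard): customer_id=1 -> matches Beth
  - order 4 (Laptop): customer_id=NULL, no match -> dropped
  - order 5 (Webcam): customer_id=2 -> matches Zoe
  - order 6 (Speaker): customer_id=4 -> matches Hank
  - order 7 (Stapler): customer_id=3 -> matches Quinn
  - order 8 (Monitor): customer_id=1 -> matches Beth
So 1 of 8 rows is dropped.

SQL:
SELECT a.product, b.name AS customer
FROM orders a
INNER JOIN customers b ON a.customer_id = b.id

Result:
product  | customer
---------+---------
Lamp     | Beth    
Cable    | Zoe     
Keyboard | Beth    
Webcam   | Zoe     
Speaker  | Hank    
Stapler  | Quinn   
Monitor  | Beth    


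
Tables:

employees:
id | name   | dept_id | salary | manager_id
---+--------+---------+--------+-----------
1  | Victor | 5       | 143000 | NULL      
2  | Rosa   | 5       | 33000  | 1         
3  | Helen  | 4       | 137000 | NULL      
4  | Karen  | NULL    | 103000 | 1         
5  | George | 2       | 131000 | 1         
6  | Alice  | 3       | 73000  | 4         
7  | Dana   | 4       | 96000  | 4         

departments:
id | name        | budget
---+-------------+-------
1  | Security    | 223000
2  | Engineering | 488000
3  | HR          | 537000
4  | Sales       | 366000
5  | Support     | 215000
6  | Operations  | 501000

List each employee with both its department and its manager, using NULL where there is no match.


Two LEFT JOINs from the same base table employees: one to departments via dept_id, one to employees itself via manager_id. Both are LEFT so every employee is preserved.
Match against departments:
  - employee 1 (Victor): dept_id=5 -> matches Support
  - employee 2 (Rosa): dept_id=5 -> matches Support
  - employee 3 (Helen): dept_id=4 -> matches Sales
  - employee 4 (Karen): dept_id=NULL, no match -> kept with NULL
  - employee 5 (George): dept_id=2 -> matches Engineering
  - employee 6 (Alice): dept_id=3 -> matches HR
  - employee 7 (Dana): dept_id=4 -> matches Sales
Match against employees (self):
  - employee 1 (Victor): manager_id=NULL -> NULL
  - employee 2 (Rosa): manager_id=1 -> Victor
  - employee 3 (Helen): manager_id=NULL -> NULL
  - employee 4 (Karen): manager_id=1 -> Victor
  - employee 5 (George): manager_id=1 -> Victor
  - employee 6 (Alice): manager_id=4 -> Karen
  - employee 7 (Dana): manager_id=4 -> Karen

SQL:
SELECT a.name, b.name AS department, c.name AS manager
FROM employees a
LEFT JOIN departments b ON a.dept_id = b.id
LEFT JOIN employees c ON a.manager_id = c.id

Result:
name   | department  | manager
-------+-------------+--------
Victor | Support     | NULL   
Rosa   | Support     | Victor 
Helen  | Sales       | NULL   
Karen  | NULL        | Victor 
George | Engineering | Victor 
Alice  | HR          | Karen  
Dana   | Sales       | Karen  


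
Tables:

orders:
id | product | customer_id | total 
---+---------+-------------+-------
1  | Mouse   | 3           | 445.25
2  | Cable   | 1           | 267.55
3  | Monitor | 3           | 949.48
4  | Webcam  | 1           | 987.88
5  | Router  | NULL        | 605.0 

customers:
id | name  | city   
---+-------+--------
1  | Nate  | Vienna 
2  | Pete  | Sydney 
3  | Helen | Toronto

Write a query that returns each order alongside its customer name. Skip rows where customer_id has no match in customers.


INNER JOIN keeps only orders rows whose customer_id matches an id in customers. Walk through each order:
  - order 1 (Mouse): customer_id=3 -> matches Helen
  - order 2 (Cable): customer_id=1 -> matches Nate
  - order 3 (Monitor): customer_id=3 -> matches Helen
  - order 4 (Webcam): customer_id=1 -> matches Nate
  - order 5 (Router): customer_id=NULL, no match -> dropped
So 1 of 5 rows is dropped.

SQL:
SELECT a.product, b.name AS customer
FROM orders a
INNER JOIN customers b ON a.customer_id = b.id

Result:
product | customer
--------+---------
Mouse   | Helen   
Cable   | Nate    
Monitor | Helen   
Webcam  | Nate    
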